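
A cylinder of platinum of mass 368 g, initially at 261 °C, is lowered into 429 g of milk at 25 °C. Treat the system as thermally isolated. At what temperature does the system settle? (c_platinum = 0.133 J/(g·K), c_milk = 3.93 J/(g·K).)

Set heat shed by the hot body equal to heat absorbed by the cold body:
368*0.133*(261 − T) = 429*3.93*(T − 25)
48.94(261 − T) = 1686(T − 25)
1734.9 T = 54924  ⇒  T ≈ 31.66 °C

T_f ≈ 31.7 °C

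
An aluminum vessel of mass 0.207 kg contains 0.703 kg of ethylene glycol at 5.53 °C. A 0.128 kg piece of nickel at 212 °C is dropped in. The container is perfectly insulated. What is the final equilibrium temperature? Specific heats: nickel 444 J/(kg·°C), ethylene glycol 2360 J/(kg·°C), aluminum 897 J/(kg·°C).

Let T be the final temperature. ΣQ_i = 0:
0.128*444*(T − 212) + 0.703*2360*(T − 5.53) + 0.207*897*(T − 5.53) = 0
1901.6 T = 22250
T = 22250 / 1901.6 = 11.7 °C

T_f ≈ 11.7 °C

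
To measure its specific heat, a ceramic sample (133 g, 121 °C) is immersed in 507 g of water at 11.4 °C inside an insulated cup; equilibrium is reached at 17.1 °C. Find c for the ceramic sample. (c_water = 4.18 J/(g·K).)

Conservation of energy gives ΣQ = 0:
133·c·(17.1 − 121) + 507·4.18·(17.1 − 11.4) = 0
-13819 c = -12080
c = -12080/-13819 ≈ 0.8742 J/(g·K)

c ≈ 0.874 J/(g·K)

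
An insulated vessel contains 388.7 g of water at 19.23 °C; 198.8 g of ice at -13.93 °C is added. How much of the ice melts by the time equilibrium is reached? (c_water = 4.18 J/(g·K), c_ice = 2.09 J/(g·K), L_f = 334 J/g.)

Heat available from the water dropping to 0 °C: 388.7·4.18·19.23 = 31244 J.
Of that, 198.8·2.09·13.93 = 5787.8 J goes to bring the ice to 0 °C, leaving 25456 J.
To melt every bit of ice: 198.8·334 = 66399 J.
25456 J < 66399 J, so only part of the ice melts and the system sits at 0 °C.
m_melt = 25456 / L_f = 76.22 g.

m_melted ≈ 76.2 g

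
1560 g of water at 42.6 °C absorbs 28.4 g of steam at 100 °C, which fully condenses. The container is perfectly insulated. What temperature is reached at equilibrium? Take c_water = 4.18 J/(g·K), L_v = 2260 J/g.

T_f ≈ 53.3 °C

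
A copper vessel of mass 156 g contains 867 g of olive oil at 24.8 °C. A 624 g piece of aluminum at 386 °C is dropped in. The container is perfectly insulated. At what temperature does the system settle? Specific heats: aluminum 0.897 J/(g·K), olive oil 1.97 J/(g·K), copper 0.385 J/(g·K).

Setting the total heat transfer to zero:
624·0.897·(T − 386) + 867·1.97·(T − 24.8) + 156·0.385·(T − 24.8) = 0
(559.73 + 1708 + 60.06) T = 559.73·386 + 1708·24.8 + 60.06·24.8
T ≈ 111.65 °C

T_f ≈ 111.7 °C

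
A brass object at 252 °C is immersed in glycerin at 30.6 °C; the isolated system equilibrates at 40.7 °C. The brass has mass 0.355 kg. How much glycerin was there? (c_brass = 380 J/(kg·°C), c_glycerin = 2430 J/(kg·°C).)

|Q_brass| = |Q_glycerin|:
0.355×380×(252 − 40.7) = m×2430×(40.7 − 30.6)
24543 m = 28504  ⇒  m ≈ 1.161 kg

m ≈ 1.16 kg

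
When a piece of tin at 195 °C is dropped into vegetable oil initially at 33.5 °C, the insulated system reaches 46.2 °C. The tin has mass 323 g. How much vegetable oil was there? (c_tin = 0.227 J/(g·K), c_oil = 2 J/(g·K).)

m ≈ 430 g

|Q_tin| = |Q_oil|:
323×0.227×(195 − 46.2) = m×2×(46.2 − 33.5)
25.4 m = 10910  ⇒  m ≈ 429.5 g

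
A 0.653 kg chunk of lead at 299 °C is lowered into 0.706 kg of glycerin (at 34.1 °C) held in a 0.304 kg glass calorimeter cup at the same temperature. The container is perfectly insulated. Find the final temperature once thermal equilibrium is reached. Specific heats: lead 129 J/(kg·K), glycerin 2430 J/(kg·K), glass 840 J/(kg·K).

Setting the total heat transfer to zero:
0.653×129×(T − 299) + 0.706×2430×(T − 34.1) + 0.304×840×(T − 34.1) = 0
84.24(T − 299) + 1715.6(T − 34.1) + 255.36(T − 34.1) = 0
2055.2 T = 92396
T ≈ 44.96 °C

T_f ≈ 45.0 °C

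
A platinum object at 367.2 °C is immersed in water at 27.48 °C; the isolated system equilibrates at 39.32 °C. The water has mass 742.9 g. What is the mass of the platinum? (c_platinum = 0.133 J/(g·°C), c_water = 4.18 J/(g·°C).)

m ≈ 843 g

Conservation of energy gives ΣQ = 0:
m×0.133×(39.32 − 367.2) + 742.9×4.18×(39.32 − 27.48) = 0
-43.61 m = -36767
m = -36767/-43.61 ≈ 843.1 g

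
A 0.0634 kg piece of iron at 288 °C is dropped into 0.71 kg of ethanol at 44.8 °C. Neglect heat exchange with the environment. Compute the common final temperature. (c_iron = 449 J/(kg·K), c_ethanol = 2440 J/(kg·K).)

T_f ≈ 48.7 °C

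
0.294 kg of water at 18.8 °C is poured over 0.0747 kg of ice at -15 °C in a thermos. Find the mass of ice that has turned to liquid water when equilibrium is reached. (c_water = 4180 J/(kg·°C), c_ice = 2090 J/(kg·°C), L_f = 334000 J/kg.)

m_melted ≈ 0.0622 kg

Heat available from the water dropping to 0 °C: 0.294·4180·18.8 = 23104 J.
Warming the ice to 0 °C takes 0.0747·2090·15 = 2341.8 J, leaving 20762 J for melting.
Melting all 0.0747 kg of ice would need 0.0747·334000 = 24950 J.
That's not enough to melt it all — equilibrium is at 0 °C with ice remaining.
Mass melted = 20762/334000 ≈ 0.06216 kg.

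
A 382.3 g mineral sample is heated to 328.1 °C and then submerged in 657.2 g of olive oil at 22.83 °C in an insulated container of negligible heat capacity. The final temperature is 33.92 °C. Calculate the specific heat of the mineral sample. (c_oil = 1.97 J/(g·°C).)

Setting the total heat transfer to zero:
382.3·c·(33.92 − 328.1) + 657.2·1.97·(33.92 − 22.83) = 0
-112465 c = -14358
c = -14358/-112465 ≈ 0.1277 J/(g·°C)

c ≈ 0.128 J/(g·°C)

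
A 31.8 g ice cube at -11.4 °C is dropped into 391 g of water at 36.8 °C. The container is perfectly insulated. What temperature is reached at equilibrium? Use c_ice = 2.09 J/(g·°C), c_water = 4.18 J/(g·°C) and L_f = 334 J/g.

Setting the total heat transfer to zero:
ice -11.4→0 °C: 31.8·2.09·11.4 = 757.67; melt ice: 31.8·334 = 10621; warm the meltwater: 132.92 T; water cools: 391·4.18·(T − 36.8) = 1634.4(T − 36.8)
1767.3 T = 60145 − 11379 = 48766
T ≈ 27.59 °C — above 0 °C, consistent with complete melting.

T_f ≈ 27.6 °C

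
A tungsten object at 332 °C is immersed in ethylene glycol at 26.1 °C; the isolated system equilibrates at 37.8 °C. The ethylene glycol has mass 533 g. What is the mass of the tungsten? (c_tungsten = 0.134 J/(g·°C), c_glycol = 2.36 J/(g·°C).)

m ≈ 373 g

Taking heat into each body as positive, Σ m c ΔT = 0:
m·0.134·(37.8 − 332) + 533·2.36·(37.8 − 26.1) = 0
-39.42 m = -14717
m = -14717/-39.42 ≈ 373.3 g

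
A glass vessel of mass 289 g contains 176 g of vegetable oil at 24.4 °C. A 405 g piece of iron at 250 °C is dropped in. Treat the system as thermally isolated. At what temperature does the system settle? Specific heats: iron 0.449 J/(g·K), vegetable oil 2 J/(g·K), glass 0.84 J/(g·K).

Taking heat into each body as positive, Σ m c ΔT = 0:
405*0.449*(T − 250) + 176*2*(T − 24.4) + 289*0.84*(T − 24.4) = 0
181.84(T − 250) + 352(T − 24.4) + 242.76(T − 24.4) = 0
(181.84 + 352 + 242.76) T = 181.84*250 + 352*24.4 + 242.76*24.4
T = 59973 / 776.61 = 77.2 °C

T_f ≈ 77.2 °C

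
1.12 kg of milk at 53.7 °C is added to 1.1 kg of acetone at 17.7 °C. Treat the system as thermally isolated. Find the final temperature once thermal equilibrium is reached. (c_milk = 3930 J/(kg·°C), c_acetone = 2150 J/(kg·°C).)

Setting the total heat transfer to zero:
1.12·3930·(T − 53.7) + 1.1·2150·(T − 17.7) = 0
(4401.6 + 2365) T = 4401.6·53.7 + 2365·17.7
T = 278226/6766.6 ≈ 41.12 °C

T_f ≈ 41.1 °C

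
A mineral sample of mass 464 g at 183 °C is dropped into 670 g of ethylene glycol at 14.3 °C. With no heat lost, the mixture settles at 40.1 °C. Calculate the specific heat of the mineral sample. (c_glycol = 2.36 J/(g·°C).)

c ≈ 0.615 J/(g·°C)

Setting the total heat transfer to zero:
464·c·(40.1 − 183) + 670·2.36·(40.1 − 14.3) = 0
-66306 c = -40795
c = -40795/-66306 ≈ 0.6153 J/(g·°C)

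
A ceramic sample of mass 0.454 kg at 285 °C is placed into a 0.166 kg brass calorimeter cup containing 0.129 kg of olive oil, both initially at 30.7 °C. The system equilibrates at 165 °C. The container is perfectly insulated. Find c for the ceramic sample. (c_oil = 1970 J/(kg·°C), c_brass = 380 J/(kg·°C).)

Net heat exchanged in the isolated system is zero:
0.454×c×(165 − 285) + 0.129×1970×(165 − 30.7) + 0.166×380×(165 − 30.7) = 0
-54.48 c = -42601
c = -42601/-54.48 ≈ 782 J/(kg·°C)

c ≈ 782 J/(kg·°C)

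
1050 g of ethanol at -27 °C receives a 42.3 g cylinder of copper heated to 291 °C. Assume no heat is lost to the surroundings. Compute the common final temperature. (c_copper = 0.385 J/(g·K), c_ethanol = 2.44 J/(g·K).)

T_f ≈ -25.0 °C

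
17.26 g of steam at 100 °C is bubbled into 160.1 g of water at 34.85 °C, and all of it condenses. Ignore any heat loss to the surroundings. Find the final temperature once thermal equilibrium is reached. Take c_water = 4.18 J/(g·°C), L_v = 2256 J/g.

T_f ≈ 93.7 °C

Conservation of energy gives ΣQ = 0:
latent heat released on condensation: 17.26×2256 = 38939
  condensed water 100 °C→T: 72.15(T − 100)
  original water: 669.22(T − 34.85)
741.36 T = 38939 + 7214.7 + 23322 = 69475
T ≈ 93.71 °C, under the boiling point, so the assumption holds.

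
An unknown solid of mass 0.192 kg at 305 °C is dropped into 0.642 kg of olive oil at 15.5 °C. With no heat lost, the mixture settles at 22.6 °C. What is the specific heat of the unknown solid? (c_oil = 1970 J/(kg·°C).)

m_s c (T_s − T_f) = m_oil c_oil (T_f − T_0):
0.192·c·(305 − 22.6) = 0.642·1970·(22.6 − 15.5)
54.22 c = 8979.7  ⇒  c ≈ 165.6 J/(kg·°C)

c ≈ 166 J/(kg·°C)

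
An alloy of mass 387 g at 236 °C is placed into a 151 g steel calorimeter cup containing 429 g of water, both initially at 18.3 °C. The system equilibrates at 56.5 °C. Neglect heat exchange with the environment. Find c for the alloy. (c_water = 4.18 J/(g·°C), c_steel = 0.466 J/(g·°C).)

Taking heat into each body as positive, Σ m c ΔT = 0:
387×c×(56.5 − 236) + 429×4.18×(56.5 − 18.3) + 151×0.466×(56.5 − 18.3) = 0
-69466 c = -71189
c = -71189/-69466 ≈ 1.025 J/(g·°C)

c ≈ 1.02 J/(g·°C)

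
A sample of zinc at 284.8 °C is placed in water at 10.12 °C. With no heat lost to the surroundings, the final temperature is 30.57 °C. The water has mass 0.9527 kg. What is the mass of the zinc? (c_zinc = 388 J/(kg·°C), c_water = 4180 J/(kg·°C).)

m ≈ 0.826 kg

Net heat exchanged in the isolated system is zero:
m×388×(30.57 − 284.8) + 0.9527×4180×(30.57 − 10.12) = 0
-98641 m = -81438
m = -81438/-98641 ≈ 0.8256 kg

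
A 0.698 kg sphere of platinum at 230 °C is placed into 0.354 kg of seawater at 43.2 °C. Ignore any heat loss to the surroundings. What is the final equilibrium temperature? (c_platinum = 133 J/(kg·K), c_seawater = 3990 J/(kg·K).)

T_f ≈ 54.7 °C

Set heat shed by the hot body equal to heat absorbed by the cold body:
0.698*133*(230 − T) = 0.354*3990*(T − 43.2)
92.83(230 − T) = 1412.5(T − 43.2)
1505.3 T = 82370  ⇒  T ≈ 54.72 °C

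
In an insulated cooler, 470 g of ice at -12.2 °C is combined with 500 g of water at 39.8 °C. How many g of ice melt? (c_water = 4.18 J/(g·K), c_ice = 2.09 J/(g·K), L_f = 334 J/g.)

m_melted ≈ 213 g

Cooling the water to 0 °C releases 500·4.18·39.8 = 83182 J.
Warming the ice to 0 °C takes 470·2.09·12.2 = 11984 J, leaving 71198 J for melting.
To melt every bit of ice: 470·334 = 156980 J.
That's not enough to melt it all — equilibrium is at 0 °C with ice remaining.
Mass melted = 71198/334 ≈ 213.2 g.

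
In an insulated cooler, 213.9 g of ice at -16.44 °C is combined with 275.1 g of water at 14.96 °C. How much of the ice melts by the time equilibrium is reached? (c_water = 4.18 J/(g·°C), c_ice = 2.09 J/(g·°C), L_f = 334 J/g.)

Water can give up m c ΔT = 275.1×4.18×14.96 = 17203 J before reaching 0 °C.
Of that, 213.9×2.09×16.44 = 7349.5 J goes to bring the ice to 0 °C, leaving 9853.3 J.
To melt every bit of ice: 213.9×334 = 71443 J.
That's not enough to melt it all — equilibrium is at 0 °C with ice remaining.
m_melt = 9853.3 / L_f = 29.5 g.

m_melted ≈ 29.5 g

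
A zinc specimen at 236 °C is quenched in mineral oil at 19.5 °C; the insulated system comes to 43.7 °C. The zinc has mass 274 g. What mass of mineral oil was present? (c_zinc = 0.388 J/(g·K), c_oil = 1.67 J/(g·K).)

m ≈ 506 g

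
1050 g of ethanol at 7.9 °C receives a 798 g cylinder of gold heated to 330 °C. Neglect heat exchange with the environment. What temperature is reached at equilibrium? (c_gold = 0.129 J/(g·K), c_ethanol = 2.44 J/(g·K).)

T_f ≈ 20.3 °C

Set heat shed by the hot body equal to heat absorbed by the cold body:
798*0.129*(330 − T) = 1050*2.44*(T − 7.9)
102.94(330 − T) = 2562(T − 7.9)
2664.9 T = 54211  ⇒  T ≈ 20.34 °C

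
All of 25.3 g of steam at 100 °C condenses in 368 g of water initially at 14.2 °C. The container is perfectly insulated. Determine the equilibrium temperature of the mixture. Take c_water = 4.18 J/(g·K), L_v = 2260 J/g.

T_f ≈ 54.5 °C

Energy conservation, ΣQ = 0:
latent heat released on condensation: 25.3×2260 = 57178; condensed water 100 °C→T: 105.75(T − 100); water warms: 368×4.18×(T − 14.2) = 1538.2(T − 14.2)
1644 T = 57178 + 10575 + 21843 = 89596
T ≈ 54.50 °C, under the boiling point, so the assumption holds.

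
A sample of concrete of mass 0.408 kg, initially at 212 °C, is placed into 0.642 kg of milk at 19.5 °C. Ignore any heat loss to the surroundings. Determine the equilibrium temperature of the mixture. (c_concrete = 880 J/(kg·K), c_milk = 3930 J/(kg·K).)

T_f ≈ 43.5 °C

Set heat shed by the hot body equal to heat absorbed by the cold body:
0.408·880·(212 − T) = 0.642·3930·(T − 19.5)
359.04(212 − T) = 2523.1(T − 19.5)
2882.1 T = 125316  ⇒  T ≈ 43.48 °C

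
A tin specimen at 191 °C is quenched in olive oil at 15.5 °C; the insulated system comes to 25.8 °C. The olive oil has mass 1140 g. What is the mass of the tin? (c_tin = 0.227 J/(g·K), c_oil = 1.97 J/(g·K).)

m ≈ 617 g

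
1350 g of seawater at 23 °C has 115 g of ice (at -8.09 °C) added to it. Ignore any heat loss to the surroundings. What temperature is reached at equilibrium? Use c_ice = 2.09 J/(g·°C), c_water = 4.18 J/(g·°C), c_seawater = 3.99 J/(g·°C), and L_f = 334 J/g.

Energy balance with sensible and latent terms:
warm ice to 0 °C: 115×2.09×(0 − (-8.09)) = 1944.4; fusion: m_ice L_f = 115×334 = 38410; warm the meltwater: 480.7 T; seawater: 5386.5(T − 23)
5867.2 T = 123890 − 40354 = 83535
T ≈ 14.24 °C — above 0 °C, consistent with complete melting.

T_f ≈ 14.2 °C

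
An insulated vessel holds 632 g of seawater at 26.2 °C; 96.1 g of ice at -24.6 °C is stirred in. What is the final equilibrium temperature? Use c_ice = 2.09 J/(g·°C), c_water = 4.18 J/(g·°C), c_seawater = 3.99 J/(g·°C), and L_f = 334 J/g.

Heat gained plus heat lost sum to zero:
ice -24.6→0 °C: 96.1×2.09×24.6 = 4940.9
  melt ice: 96.1×334 = 32097
  meltwater 0→T: 96.1×4.18×T = 401.7 T
  seawater: 2521.7(T − 26.2)
2923.4 T = 66068 − 37038 = 29030
T ≈ 9.93 °C. Since T > 0 °C, the all-ice-melts assumption holds.

T_f ≈ 9.9 °C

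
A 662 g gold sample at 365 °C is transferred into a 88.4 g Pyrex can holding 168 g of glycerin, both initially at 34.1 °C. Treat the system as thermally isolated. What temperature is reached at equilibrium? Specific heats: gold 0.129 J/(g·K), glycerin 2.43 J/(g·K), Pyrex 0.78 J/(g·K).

Net heat exchanged in the isolated system is zero:
662×0.129×(T − 365) + 168×2.43×(T − 34.1) + 88.4×0.78×(T − 34.1) = 0
562.59 T = 47443
T = 47443 / 562.59 = 84.3 °C

T_f ≈ 84.3 °C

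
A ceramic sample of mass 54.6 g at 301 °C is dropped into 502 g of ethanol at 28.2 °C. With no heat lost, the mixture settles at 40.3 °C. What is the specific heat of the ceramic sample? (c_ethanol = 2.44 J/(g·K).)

c ≈ 1.04 J/(g·K)

Taking heat into each body as positive, Σ m c ΔT = 0:
54.6×c×(40.3 − 301) + 502×2.44×(40.3 − 28.2) = 0
-14234 c = -14821
c = -14821/-14234 ≈ 1.041 J/(g·K)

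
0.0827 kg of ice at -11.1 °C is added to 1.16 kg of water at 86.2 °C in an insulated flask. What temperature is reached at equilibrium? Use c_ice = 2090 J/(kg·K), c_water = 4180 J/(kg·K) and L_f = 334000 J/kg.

Setting the total heat transfer to zero:
ice -11.1→0 °C: 0.0827×2090×11.1 = 1918.6
  melt ice: 0.0827×334000 = 27622
  meltwater 0→T: 0.0827×4180×T = 345.69 T
  water cools: 1.16×4180×(T − 86.2) = 4848.8(T − 86.2)
5194.5 T = 417967 − 29540 = 388426
T ≈ 74.78 °C — above 0 °C, consistent with complete melting.

T_f ≈ 74.8 °C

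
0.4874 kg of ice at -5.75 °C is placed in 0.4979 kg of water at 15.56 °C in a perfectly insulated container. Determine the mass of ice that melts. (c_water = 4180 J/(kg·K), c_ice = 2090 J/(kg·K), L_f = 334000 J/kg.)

Cooling the water to 0 °C releases 0.4979×4180×15.56 = 32384 J.
Of that, 0.4874×2090×5.75 = 5857.3 J goes to bring the ice to 0 °C, leaving 26526 J.
Melting all 0.4874 kg of ice would need 0.4874×334000 = 162792 J.
Since 26526 < 162792 J, not all the ice melts; equilibrium is at 0 °C.
m_melted×334000 = 26526  ⇒  m_melted ≈ 0.07942 kg.

m_melted ≈ 0.0794 kg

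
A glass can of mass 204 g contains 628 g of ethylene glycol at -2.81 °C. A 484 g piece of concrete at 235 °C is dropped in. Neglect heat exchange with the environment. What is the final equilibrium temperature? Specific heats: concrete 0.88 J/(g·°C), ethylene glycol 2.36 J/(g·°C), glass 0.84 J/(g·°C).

T_f ≈ 45.9 °C

T_f = Σ m_i c_i T_i / Σ m_i c_i:
T_f = (425.92×235 + 1482.1×(-2.81) + 171.36×(-2.81)) / (425.92 + 1482.1 + 171.36)
    = 95445 / 2079.4 ≈ 45.90 °C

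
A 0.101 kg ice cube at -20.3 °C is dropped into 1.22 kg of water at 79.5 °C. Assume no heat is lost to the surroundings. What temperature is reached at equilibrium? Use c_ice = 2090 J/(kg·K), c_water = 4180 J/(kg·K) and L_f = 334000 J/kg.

T_f ≈ 66.5 °C

Taking heat into each body as positive, Σ m c ΔT = 0:
warm ice to 0 °C: 0.101·2090·(0 − (-20.3)) = 4285.1
  melt ice: 0.101·334000 = 33734
  meltwater 0→T: 0.101·4180·T = 422.18 T
  water: 5099.6(T − 79.5)
5521.8 T = 405418 − 38019 = 367399
T ≈ 66.54 °C (positive, so assuming full melt was valid).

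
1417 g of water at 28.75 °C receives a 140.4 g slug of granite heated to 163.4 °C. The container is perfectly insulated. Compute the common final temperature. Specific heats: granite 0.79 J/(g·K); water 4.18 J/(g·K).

T_f ≈ 31.2 °C

|Q_granite| = |Q_water|:
140.4·0.79·(163.4 − T) = 1417·4.18·(T − 28.75)
110.92(163.4 − T) = 5923.1(T − 28.75)
6034 T = 188412  ⇒  T ≈ 31.23 °C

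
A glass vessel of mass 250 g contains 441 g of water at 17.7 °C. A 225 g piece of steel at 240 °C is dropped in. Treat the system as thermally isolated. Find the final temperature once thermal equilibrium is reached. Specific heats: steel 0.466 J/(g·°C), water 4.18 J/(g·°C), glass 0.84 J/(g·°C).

T_f ≈ 28.5 °C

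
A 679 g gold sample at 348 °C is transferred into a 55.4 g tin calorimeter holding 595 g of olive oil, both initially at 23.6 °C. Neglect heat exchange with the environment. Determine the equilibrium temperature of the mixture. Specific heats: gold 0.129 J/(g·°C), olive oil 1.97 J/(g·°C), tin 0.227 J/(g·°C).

Energy conservation, ΣQ = 0:
679*0.129*(T − 348) + 595*1.97*(T − 23.6) + 55.4*0.227*(T − 23.6) = 0
87.59(T − 348) + 1172.2(T − 23.6) + 12.58(T − 23.6) = 0
(87.59 + 1172.2 + 12.58) T = 87.59*348 + 1172.2*23.6 + 12.58*23.6
T ≈ 45.93 °C

T_f ≈ 45.9 °C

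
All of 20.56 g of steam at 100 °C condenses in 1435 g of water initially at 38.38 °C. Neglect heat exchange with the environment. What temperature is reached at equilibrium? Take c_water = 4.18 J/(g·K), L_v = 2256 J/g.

T_f ≈ 46.9 °C

Heat gained plus heat lost sum to zero:
latent heat released on condensation: 20.56×2256 = 46383
  condensate cools 100→T: 20.56×4.18×(T − 100) = 85.94(T − 100)
  water warms: 1435×4.18×(T − 38.38) = 5998.3(T − 38.38)
6084.2 T = 46383 + 8594.1 + 230215 = 285192
T ≈ 46.87 °C — below 100 °C, confirming all the steam condensed.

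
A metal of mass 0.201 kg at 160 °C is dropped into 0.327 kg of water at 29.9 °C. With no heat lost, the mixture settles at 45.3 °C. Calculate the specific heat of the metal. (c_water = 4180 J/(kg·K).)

c ≈ 913 J/(kg·K)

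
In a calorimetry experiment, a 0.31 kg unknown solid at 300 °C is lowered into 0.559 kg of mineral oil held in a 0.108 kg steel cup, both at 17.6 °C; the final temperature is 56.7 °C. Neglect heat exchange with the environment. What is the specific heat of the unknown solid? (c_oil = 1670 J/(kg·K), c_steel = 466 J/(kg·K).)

Energy conservation, ΣQ = 0:
0.31×c×(56.7 − 300) + 0.559×1670×(56.7 − 17.6) + 0.108×466×(56.7 − 17.6) = 0
-75.42 c = -38469
c = -38469/-75.42 ≈ 510 J/(kg·K)

c ≈ 510 J/(kg·K)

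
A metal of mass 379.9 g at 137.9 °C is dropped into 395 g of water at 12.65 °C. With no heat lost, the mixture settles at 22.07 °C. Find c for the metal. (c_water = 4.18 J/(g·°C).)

c ≈ 0.353 J/(g·°C)

Heat lost by the metal = heat gained by the water:
379.9·c·(137.9 − 22.07) = 395·4.18·(22.07 − 12.65)
44004 c = 15553  ⇒  c ≈ 0.3535 J/(g·°C)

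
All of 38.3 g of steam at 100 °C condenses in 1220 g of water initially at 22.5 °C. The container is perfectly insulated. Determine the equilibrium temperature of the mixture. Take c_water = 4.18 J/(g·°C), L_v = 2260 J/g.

Energy conservation, ΣQ = 0:
steam→water at 100 °C releases m L_v = 38.3×2260 = 86558; condensate cools 100→T: 38.3×4.18×(T − 100) = 160.09(T − 100); original water: 5099.6(T − 22.5)
5259.7 T = 86558 + 16009 + 114741 = 217308
T ≈ 41.32 °C, under the boiling point, so the assumption holds.

T_f ≈ 41.3 °C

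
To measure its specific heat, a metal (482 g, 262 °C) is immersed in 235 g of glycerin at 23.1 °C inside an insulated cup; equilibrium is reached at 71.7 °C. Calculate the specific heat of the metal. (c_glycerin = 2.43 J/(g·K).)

c ≈ 0.303 J/(g·K)

Setting the total heat transfer to zero:
482×c×(71.7 − 262) + 235×2.43×(71.7 − 23.1) = 0
-91725 c = -27753
c = -27753/-91725 ≈ 0.3026 J/(g·K)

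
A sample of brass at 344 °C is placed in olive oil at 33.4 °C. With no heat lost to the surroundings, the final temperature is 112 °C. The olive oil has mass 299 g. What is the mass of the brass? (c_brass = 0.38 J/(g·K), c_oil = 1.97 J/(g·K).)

m ≈ 525 g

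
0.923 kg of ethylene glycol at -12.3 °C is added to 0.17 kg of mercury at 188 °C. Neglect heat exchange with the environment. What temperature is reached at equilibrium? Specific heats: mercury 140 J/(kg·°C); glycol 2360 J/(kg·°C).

Heat gained plus heat lost sum to zero:
0.17×140×(T − 188) + 0.923×2360×(T − (-12.3)) = 0
23.8(T − 188) + 2178.3(T − (-12.3)) = 0
2202.1 T = -22318
T = -22318/2202.1 ≈ -10.14 °C

T_f ≈ -10.1 °C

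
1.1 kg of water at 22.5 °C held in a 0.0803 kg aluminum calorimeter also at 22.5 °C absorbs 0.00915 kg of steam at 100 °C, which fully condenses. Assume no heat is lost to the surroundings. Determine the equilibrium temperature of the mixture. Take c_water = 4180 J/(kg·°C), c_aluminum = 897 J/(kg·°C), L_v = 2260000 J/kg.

T_f ≈ 27.5 °C

Let T be the final temperature. ΣQ_i = 0:
steam→water at 100 °C releases m L_v = 0.00915×2260000 = 20679
  condensate cools 100→T: 0.00915×4180×(T − 100) = 38.25(T − 100)
  water warms: 1.1×4180×(T − 22.5) = 4598(T − 22.5)
  cup: 72.03(T − 22.5)
4708.3 T = 20679 + 3824.7 + 105076 = 129579
T ≈ 27.52 °C, under the boiling point, so the assumption holds.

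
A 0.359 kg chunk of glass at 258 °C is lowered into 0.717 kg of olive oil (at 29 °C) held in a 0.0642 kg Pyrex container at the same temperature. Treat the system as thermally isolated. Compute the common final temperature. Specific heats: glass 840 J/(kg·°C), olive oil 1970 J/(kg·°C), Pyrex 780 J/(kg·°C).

T_f ≈ 68.1 °C

Energy conservation, ΣQ = 0:
0.359·840·(T − 258) + 0.717·1970·(T − 29) + 0.0642·780·(T − 29) = 0
1764.1 T = 120217
T = 120217/1764.1 ≈ 68.15 °C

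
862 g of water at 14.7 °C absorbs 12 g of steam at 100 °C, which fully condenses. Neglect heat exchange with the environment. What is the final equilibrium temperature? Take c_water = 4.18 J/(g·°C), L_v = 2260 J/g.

Conservation of energy gives ΣQ = 0:
steam→water at 100 °C releases m L_v = 12×2260 = 27120; condensed water 100 °C→T: 50.16(T − 100); original water: 3603.2(T − 14.7)
3653.3 T = 27120 + 5016 + 52966 = 85102
T ≈ 23.29 °C — below 100 °C, confirming all the steam condensed.

T_f ≈ 23.3 °C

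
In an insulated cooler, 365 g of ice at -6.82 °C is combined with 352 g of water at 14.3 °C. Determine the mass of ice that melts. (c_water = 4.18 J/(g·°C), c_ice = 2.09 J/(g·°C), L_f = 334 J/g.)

Heat available from the water dropping to 0 °C: 352×4.18×14.3 = 21040 J.
Warming the ice to 0 °C takes 365×2.09×6.82 = 5202.6 J, leaving 15838 J for melting.
Fully melting the ice requires m_ice L_f = 365×334 = 121910 J.
Since 15838 < 121910 J, not all the ice melts; equilibrium is at 0 °C.
m_melt = 15838 / L_f = 47.42 g.

m_melted ≈ 47.4 g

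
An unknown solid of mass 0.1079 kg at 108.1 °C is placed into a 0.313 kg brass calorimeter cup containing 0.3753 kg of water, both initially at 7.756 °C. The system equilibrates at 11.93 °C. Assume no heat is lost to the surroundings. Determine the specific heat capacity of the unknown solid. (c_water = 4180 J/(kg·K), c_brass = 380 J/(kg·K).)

Net heat exchanged in the isolated system is zero:
0.1079×c×(11.93 − 108.1) + 0.3753×4180×(11.93 − 7.756) + 0.313×380×(11.93 − 7.756) = 0
-10.38 c = -7044.4
c = -7044.4/-10.38 ≈ 678.9 J/(kg·K)

c ≈ 679 J/(kg·K)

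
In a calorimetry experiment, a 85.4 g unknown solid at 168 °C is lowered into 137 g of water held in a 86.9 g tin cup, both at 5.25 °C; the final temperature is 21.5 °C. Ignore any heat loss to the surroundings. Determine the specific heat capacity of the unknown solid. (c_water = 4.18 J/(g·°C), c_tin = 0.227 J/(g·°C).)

c ≈ 0.769 J/(g·°C)

Heat gained plus heat lost sum to zero:
85.4·c·(21.5 − 168) + 137·4.18·(21.5 − 5.25) + 86.9·0.227·(21.5 − 5.25) = 0
-12511 c = -9626.3
c = -9626.3/-12511 ≈ 0.7694 J/(g·°C)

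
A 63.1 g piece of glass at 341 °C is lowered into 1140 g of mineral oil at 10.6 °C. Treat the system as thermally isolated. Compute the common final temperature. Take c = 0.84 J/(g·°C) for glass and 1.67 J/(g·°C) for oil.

With ΣQ=0 the equilibrium temperature is the m·c-weighted mean:
T_f = (53*341 + 1903.8*10.6) / (53 + 1903.8)
    = 38255 / 1956.8 ≈ 19.55 °C

T_f ≈ 19.5 °C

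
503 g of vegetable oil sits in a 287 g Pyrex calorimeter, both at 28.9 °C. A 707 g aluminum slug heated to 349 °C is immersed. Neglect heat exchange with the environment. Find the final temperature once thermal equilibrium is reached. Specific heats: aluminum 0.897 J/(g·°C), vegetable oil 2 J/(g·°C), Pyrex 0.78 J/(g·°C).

T_f ≈ 137.8 °C

T_f = Σ m_i c_i T_i / Σ m_i c_i:
T_f = (634.18·349 + 1006·28.9 + 223.86·28.9) / (634.18 + 1006 + 223.86)
    = 256871 / 1864 ≈ 137.80 °C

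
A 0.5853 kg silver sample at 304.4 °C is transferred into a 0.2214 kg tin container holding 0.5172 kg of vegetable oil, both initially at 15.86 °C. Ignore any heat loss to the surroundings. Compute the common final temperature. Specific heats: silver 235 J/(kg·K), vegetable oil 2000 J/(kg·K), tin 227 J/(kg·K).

T_f ≈ 48.3 °C

Energy conservation, ΣQ = 0:
0.5853·235·(T − 304.4) + 0.5172·2000·(T − 15.86) + 0.2214·227·(T − 15.86) = 0
137.55(T − 304.4) + 1034.4(T − 15.86) + 50.26(T − 15.86) = 0
(137.55 + 1034.4 + 50.26) T = 137.55·304.4 + 1034.4·15.86 + 50.26·15.86
T = 59072 / 1222.2 = 48.3 °C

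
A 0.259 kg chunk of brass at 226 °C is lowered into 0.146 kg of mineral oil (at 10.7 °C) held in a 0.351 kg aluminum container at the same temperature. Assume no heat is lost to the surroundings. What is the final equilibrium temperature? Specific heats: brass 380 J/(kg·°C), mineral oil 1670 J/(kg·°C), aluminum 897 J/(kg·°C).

T_f ≈ 42.9 °C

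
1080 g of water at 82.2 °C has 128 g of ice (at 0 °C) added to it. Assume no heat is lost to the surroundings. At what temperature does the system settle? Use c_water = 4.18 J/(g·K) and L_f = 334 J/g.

Conservation of energy gives ΣQ = 0:
latent heat to melt: 128·334 = 42752; warm the meltwater: 535.04 T; water cools: 1080·4.18·(T − 82.2) = 4514.4(T − 82.2)
5049.4 T = 371084 − 42752 = 328332
T ≈ 65.02 °C (positive, so assuming full melt was valid).

T_f ≈ 65.0 °C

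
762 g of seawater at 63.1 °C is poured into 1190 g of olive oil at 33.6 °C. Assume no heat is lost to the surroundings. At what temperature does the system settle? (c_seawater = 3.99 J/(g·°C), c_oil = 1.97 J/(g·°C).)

T_f = Σ m_i c_i T_i / Σ m_i c_i:
T_f = (3040.4×63.1 + 2344.3×33.6) / (3040.4 + 2344.3)
    = 270616 / 5384.7 ≈ 50.26 °C

T_f ≈ 50.3 °C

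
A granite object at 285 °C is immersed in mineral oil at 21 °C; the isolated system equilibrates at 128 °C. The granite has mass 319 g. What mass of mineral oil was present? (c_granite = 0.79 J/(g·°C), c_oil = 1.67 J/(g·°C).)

m ≈ 221 g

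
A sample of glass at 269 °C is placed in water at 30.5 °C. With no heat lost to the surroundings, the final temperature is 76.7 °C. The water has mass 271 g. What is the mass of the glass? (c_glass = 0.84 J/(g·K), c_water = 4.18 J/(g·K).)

m ≈ 324 g

Setting the total heat transfer to zero:
m·0.84·(76.7 − 269) + 271·4.18·(76.7 − 30.5) = 0
-161.53 m = -52334
m = -52334/-161.53 ≈ 324 g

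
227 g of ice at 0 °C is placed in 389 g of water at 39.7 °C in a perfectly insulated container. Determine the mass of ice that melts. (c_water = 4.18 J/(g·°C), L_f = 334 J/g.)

Cooling the water to 0 °C releases 389×4.18×39.7 = 64553 J.
Melting all 227 g of ice would need 227×334 = 75818 J.
Since 64553 < 75818 J, not all the ice melts; equilibrium is at 0 °C.
m_melted×334 = 64553  ⇒  m_melted ≈ 193.3 g.

m_melted ≈ 193 g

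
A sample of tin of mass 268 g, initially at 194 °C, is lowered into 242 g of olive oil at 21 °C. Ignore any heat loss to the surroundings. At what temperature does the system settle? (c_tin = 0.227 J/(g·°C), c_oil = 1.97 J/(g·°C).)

T_f ≈ 40.6 °C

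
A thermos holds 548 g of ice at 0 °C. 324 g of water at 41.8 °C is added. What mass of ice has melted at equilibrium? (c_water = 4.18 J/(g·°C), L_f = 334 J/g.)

Cooling the water to 0 °C releases 324×4.18×41.8 = 56611 J.
Melting all 548 g of ice would need 548×334 = 183032 J.
That's not enough to melt it all — equilibrium is at 0 °C with ice remaining.
Mass melted = 56611/334 ≈ 169.5 g.

m_melted ≈ 169 g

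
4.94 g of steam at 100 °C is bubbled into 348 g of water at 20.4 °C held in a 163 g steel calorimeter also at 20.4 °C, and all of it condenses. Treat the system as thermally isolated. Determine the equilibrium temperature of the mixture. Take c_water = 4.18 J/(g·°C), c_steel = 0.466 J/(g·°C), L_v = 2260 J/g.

T_f ≈ 28.7 °C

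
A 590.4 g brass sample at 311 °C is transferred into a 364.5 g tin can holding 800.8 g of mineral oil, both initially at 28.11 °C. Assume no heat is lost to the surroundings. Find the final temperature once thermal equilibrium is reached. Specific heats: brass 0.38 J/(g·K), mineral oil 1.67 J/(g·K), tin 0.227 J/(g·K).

T_f ≈ 66.7 °C

Taking heat into each body as positive, Σ m c ΔT = 0:
590.4×0.38×(T − 311) + 800.8×1.67×(T − 28.11) + 364.5×0.227×(T − 28.11) = 0
1644.4 T = 109692
T ≈ 66.71 °C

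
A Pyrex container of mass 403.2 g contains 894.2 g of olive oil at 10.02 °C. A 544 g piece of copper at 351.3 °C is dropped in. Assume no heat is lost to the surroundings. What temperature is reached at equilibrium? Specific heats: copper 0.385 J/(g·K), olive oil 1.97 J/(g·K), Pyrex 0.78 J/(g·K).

T_f ≈ 41.3 °C

T_f is the heat-capacity-weighted average of the initial temperatures:
T_f = (209.44·351.3 + 1761.6·10.02 + 314.5·10.02) / (209.44 + 1761.6 + 314.5)
    = 94378 / 2285.5 ≈ 41.29 °C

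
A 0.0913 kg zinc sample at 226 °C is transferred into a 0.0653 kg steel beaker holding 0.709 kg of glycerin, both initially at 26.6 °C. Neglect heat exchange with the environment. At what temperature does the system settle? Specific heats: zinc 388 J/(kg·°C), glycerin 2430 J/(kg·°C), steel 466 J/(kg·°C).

T_f ≈ 30.5 °C

T_f is the heat-capacity-weighted average of the initial temperatures:
T_f = (35.42*226 + 1722.9*26.6 + 30.43*26.6) / (35.42 + 1722.9 + 30.43)
    = 54644 / 1788.7 ≈ 30.55 °C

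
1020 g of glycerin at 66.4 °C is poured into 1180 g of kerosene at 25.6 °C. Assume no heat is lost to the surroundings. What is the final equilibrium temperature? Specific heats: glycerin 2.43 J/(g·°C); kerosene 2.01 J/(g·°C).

Energy conservation, ΣQ = 0:
1020*2.43*(T − 66.4) + 1180*2.01*(T − 25.6) = 0
2478.6(T − 66.4) + 2371.8(T − 25.6) = 0
4850.4 T = 225297
T = 225297/4850.4 ≈ 46.45 °C

T_f ≈ 46.4 °C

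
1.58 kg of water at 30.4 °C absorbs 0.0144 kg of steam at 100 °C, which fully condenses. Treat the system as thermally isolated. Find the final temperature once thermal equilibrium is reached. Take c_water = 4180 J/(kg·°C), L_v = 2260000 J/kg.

T_f ≈ 35.9 °C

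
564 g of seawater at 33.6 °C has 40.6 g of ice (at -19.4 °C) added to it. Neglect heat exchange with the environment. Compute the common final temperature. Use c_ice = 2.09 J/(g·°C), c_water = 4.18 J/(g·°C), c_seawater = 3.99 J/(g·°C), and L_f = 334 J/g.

T_f ≈ 25.0 °C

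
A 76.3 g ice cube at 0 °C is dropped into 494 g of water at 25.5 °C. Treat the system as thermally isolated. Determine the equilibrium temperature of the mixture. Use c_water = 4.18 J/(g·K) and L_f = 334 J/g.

Net heat exchanged in the isolated system is zero:
melt ice: 76.3·334 = 25484; warm the meltwater: 318.93 T; water: 2064.9(T − 25.5)
2383.9 T = 52655 − 25484 = 27171
T ≈ 11.40 °C — above 0 °C, consistent with complete melting.

T_f ≈ 11.4 °C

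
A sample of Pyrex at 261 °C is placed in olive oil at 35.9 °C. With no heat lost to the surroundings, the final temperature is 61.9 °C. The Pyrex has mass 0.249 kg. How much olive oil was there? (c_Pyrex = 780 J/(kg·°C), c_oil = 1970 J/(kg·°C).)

|Q_Pyrex| = |Q_oil|:
0.249·780·(261 − 61.9) = m·1970·(61.9 − 35.9)
51220 m = 38669  ⇒  m ≈ 0.755 kg

m ≈ 0.755 kg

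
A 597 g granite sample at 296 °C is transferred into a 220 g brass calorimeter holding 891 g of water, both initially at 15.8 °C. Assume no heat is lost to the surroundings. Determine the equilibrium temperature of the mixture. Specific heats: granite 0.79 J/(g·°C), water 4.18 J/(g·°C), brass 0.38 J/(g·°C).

T_f = Σ m_i c_i T_i / Σ m_i c_i:
T_f = (471.63*296 + 3724.4*15.8 + 83.6*15.8) / (471.63 + 3724.4 + 83.6)
    = 199769 / 4279.6 ≈ 46.68 °C

T_f ≈ 46.7 °C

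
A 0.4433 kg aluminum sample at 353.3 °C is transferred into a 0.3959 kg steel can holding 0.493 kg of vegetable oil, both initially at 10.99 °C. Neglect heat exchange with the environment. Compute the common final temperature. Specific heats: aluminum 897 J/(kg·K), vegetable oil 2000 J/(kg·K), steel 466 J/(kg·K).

T_f ≈ 97.8 °C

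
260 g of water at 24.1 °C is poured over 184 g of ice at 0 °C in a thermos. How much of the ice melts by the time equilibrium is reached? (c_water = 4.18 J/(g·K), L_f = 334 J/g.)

Cooling the water to 0 °C releases 260·4.18·24.1 = 26192 J.
Melting all 184 g of ice would need 184·334 = 61456 J.
That's not enough to melt it all — equilibrium is at 0 °C with ice remaining.
Mass melted = 26192/334 ≈ 78.42 g.

m_melted ≈ 78.4 g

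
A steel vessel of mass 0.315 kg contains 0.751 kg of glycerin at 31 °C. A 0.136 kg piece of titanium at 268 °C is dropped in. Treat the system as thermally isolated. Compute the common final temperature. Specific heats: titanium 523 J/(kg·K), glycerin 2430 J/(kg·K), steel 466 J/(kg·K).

Conservation of energy gives ΣQ = 0:
0.136·523·(T − 268) + 0.751·2430·(T − 31) + 0.315·466·(T − 31) = 0
71.13(T − 268) + 1824.9(T − 31) + 146.79(T − 31) = 0
(71.13 + 1824.9 + 146.79) T = 71.13·268 + 1824.9·31 + 146.79·31
T = 80186/2042.8 ≈ 39.25 °C

T_f ≈ 39.3 °C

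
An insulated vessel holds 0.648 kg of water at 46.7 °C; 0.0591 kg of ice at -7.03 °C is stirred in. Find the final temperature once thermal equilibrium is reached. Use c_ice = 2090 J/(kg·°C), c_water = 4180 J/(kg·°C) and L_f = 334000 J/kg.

T_f ≈ 35.8 °C

Let T be the final temperature. ΣQ_i = 0:
warm ice to 0 °C: 0.0591·2090·(0 − (-7.03)) = 868.34
  fusion: m_ice L_f = 0.0591·334000 = 19739
  meltwater 0→T: 0.0591·4180·T = 247.04 T
  water: 2708.6(T − 46.7)
2955.7 T = 126493 − 20608 = 105886
T ≈ 35.82 °C. Since T > 0 °C, the all-ice-melts assumption holds.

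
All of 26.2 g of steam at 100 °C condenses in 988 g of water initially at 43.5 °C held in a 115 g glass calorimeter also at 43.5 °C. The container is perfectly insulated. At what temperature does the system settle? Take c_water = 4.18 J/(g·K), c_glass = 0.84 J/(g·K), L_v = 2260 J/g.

T_f ≈ 58.6 °C

Sum of m c ΔT and latent-heat terms is zero:
condense steam: −26.2·2260 = −59212
  condensate cools 100→T: 26.2·4.18·(T − 100) = 109.52(T − 100)
  original water: 4129.8(T − 43.5)
  glass cup: 115·0.84·(T − 43.5) = 96.6(T − 43.5)
4336 T = 59212 + 10952 + 183850 = 254014
T ≈ 58.58 °C, under the boiling point, so the assumption holds.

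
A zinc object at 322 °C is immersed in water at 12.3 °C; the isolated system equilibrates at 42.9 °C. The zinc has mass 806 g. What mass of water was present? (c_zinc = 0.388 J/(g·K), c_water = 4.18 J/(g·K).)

m ≈ 682 g

|Q_zinc| = |Q_water|:
806×0.388×(322 − 42.9) = m×4.18×(42.9 − 12.3)
127.91 m = 87282  ⇒  m ≈ 682.4 g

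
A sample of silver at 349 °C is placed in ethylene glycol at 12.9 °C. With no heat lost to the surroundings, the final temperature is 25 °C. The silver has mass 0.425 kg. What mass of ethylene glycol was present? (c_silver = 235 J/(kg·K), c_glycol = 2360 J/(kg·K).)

m ≈ 1.13 kg

|Q_silver| = |Q_glycol|:
0.425×235×(349 − 25) = m×2360×(25 − 12.9)
28556 m = 32360  ⇒  m ≈ 1.133 kg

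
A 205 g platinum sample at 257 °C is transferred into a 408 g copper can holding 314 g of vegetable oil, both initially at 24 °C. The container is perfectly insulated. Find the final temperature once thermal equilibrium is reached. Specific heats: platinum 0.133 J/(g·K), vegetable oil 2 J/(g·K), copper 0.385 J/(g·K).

Conservation of energy gives ΣQ = 0:
205*0.133*(T − 257) + 314*2*(T − 24) + 408*0.385*(T − 24) = 0
812.35 T = 25849
T ≈ 31.82 °C

T_f ≈ 31.8 °C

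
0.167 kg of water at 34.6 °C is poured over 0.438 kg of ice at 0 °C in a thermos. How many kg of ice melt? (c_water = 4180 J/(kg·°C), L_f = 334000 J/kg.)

Cooling the water to 0 °C releases 0.167·4180·34.6 = 24153 J.
To melt every bit of ice: 0.438·334000 = 146292 J.
24153 J < 146292 J, so only part of the ice melts and the system sits at 0 °C.
m_melt = 24153 / L_f = 0.07231 kg.

m_melted ≈ 0.0723 kg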